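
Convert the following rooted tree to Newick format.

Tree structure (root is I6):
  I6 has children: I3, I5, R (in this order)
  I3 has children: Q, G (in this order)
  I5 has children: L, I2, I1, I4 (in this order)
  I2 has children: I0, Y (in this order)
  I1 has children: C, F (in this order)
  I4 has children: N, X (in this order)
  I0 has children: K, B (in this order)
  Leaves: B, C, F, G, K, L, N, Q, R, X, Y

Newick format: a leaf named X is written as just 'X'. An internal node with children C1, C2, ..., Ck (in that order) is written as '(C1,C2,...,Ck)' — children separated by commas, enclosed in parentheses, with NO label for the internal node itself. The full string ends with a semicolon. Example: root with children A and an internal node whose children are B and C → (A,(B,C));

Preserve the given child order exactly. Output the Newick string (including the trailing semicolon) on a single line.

internal I6 with children ['I3', 'I5', 'R']
  internal I3 with children ['Q', 'G']
    leaf 'Q' → 'Q'
    leaf 'G' → 'G'
  → '(Q,G)'
  internal I5 with children ['L', 'I2', 'I1', 'I4']
    leaf 'L' → 'L'
    internal I2 with children ['I0', 'Y']
      internal I0 with children ['K', 'B']
        leaf 'K' → 'K'
        leaf 'B' → 'B'
      → '(K,B)'
      leaf 'Y' → 'Y'
    → '((K,B),Y)'
    internal I1 with children ['C', 'F']
      leaf 'C' → 'C'
      leaf 'F' → 'F'
    → '(C,F)'
    internal I4 with children ['N', 'X']
      leaf 'N' → 'N'
      leaf 'X' → 'X'
    → '(N,X)'
  → '(L,((K,B),Y),(C,F),(N,X))'
  leaf 'R' → 'R'
→ '((Q,G),(L,((K,B),Y),(C,F),(N,X)),R)'
Final: ((Q,G),(L,((K,B),Y),(C,F),(N,X)),R);

Answer: ((Q,G),(L,((K,B),Y),(C,F),(N,X)),R);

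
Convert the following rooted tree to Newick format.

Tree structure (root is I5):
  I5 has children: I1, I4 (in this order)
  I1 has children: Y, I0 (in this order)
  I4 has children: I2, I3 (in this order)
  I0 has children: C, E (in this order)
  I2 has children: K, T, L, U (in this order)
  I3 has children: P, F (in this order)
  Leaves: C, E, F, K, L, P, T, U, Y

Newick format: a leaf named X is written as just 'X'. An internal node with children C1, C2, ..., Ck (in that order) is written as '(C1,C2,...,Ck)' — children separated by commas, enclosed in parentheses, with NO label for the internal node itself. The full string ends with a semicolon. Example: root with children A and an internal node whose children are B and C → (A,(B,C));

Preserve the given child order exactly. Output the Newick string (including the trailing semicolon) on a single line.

Answer: ((Y,(C,E)),((K,T,L,U),(P,F)));

Derivation:
internal I5 with children ['I1', 'I4']
  internal I1 with children ['Y', 'I0']
    leaf 'Y' → 'Y'
    internal I0 with children ['C', 'E']
      leaf 'C' → 'C'
      leaf 'E' → 'E'
    → '(C,E)'
  → '(Y,(C,E))'
  internal I4 with children ['I2', 'I3']
    internal I2 with children ['K', 'T', 'L', 'U']
      leaf 'K' → 'K'
      leaf 'T' → 'T'
      leaf 'L' → 'L'
      leaf 'U' → 'U'
    → '(K,T,L,U)'
    internal I3 with children ['P', 'F']
      leaf 'P' → 'P'
      leaf 'F' → 'F'
    → '(P,F)'
  → '((K,T,L,U),(P,F))'
→ '((Y,(C,E)),((K,T,L,U),(P,F)))'
Final: ((Y,(C,E)),((K,T,L,U),(P,F)));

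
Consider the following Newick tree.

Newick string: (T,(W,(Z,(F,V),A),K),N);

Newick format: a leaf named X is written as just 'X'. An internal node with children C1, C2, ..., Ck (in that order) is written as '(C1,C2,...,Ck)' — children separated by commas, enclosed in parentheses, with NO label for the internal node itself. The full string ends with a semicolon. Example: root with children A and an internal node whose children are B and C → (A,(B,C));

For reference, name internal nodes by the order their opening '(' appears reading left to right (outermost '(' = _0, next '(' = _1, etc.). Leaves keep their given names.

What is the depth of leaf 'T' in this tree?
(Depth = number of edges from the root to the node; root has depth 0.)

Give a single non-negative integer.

Newick: (T,(W,(Z,(F,V),A),K),N);
Naming internals by '(' encounter order: outermost '(' = _0, next = _1, ...
Query node: T
Path from root: _0 -> T
Depth of T: 1 (number of edges from root)

Answer: 1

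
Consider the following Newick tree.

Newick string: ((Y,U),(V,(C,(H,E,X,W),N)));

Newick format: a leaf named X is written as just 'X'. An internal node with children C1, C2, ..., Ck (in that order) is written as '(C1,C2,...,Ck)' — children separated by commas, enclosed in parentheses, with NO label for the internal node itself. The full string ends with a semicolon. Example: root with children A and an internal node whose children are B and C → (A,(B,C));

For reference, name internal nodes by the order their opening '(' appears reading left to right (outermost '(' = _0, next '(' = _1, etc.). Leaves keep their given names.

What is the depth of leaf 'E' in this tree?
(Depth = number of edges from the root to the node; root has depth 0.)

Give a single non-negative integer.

Newick: ((Y,U),(V,(C,(H,E,X,W),N)));
Naming internals by '(' encounter order: outermost '(' = _0, next = _1, ...
Query node: E
Path from root: _0 -> _2 -> _3 -> _4 -> E
Depth of E: 4 (number of edges from root)

Answer: 4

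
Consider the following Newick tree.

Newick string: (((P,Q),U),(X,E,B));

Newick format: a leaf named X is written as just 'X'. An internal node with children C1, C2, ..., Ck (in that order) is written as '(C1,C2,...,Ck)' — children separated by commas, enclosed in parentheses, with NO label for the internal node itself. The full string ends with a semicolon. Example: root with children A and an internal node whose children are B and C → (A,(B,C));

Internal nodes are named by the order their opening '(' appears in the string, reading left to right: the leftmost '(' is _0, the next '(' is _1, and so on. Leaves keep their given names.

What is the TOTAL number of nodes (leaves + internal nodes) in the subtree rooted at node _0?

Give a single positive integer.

Answer: 10

Derivation:
Newick: (((P,Q),U),(X,E,B));
Locate _0: it is the '(' at position 0 (the 1st '(' reading left to right).
Query: subtree rooted at _0
_0: subtree_size = 1 + 9
  _1: subtree_size = 1 + 4
    _2: subtree_size = 1 + 2
      P: subtree_size = 1 + 0
      Q: subtree_size = 1 + 0
    U: subtree_size = 1 + 0
  _3: subtree_size = 1 + 3
    X: subtree_size = 1 + 0
    E: subtree_size = 1 + 0
    B: subtree_size = 1 + 0
Total subtree size of _0: 10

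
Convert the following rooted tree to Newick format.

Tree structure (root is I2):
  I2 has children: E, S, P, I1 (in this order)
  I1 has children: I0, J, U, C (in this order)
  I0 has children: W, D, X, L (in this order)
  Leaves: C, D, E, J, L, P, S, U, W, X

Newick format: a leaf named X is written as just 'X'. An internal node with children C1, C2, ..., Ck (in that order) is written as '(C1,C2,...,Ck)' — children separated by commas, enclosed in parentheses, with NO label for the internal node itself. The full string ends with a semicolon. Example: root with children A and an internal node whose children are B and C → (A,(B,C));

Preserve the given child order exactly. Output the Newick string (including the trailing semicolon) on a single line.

internal I2 with children ['E', 'S', 'P', 'I1']
  leaf 'E' → 'E'
  leaf 'S' → 'S'
  leaf 'P' → 'P'
  internal I1 with children ['I0', 'J', 'U', 'C']
    internal I0 with children ['W', 'D', 'X', 'L']
      leaf 'W' → 'W'
      leaf 'D' → 'D'
      leaf 'X' → 'X'
      leaf 'L' → 'L'
    → '(W,D,X,L)'
    leaf 'J' → 'J'
    leaf 'U' → 'U'
    leaf 'C' → 'C'
  → '((W,D,X,L),J,U,C)'
→ '(E,S,P,((W,D,X,L),J,U,C))'
Final: (E,S,P,((W,D,X,L),J,U,C));

Answer: (E,S,P,((W,D,X,L),J,U,C));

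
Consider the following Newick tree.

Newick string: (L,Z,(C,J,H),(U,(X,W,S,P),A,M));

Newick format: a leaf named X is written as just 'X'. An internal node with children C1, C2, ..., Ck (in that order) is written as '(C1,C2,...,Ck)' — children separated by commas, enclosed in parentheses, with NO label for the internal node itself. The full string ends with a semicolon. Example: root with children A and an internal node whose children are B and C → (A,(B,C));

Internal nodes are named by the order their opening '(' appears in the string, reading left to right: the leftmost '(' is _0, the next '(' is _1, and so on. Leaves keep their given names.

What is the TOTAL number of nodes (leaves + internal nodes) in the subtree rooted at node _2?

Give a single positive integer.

Answer: 9

Derivation:
Newick: (L,Z,(C,J,H),(U,(X,W,S,P),A,M));
Locate _2: it is the '(' at position 13 (the 3rd '(' reading left to right).
Query: subtree rooted at _2
_2: subtree_size = 1 + 8
  U: subtree_size = 1 + 0
  _3: subtree_size = 1 + 4
    X: subtree_size = 1 + 0
    W: subtree_size = 1 + 0
    S: subtree_size = 1 + 0
    P: subtree_size = 1 + 0
  A: subtree_size = 1 + 0
  M: subtree_size = 1 + 0
Total subtree size of _2: 9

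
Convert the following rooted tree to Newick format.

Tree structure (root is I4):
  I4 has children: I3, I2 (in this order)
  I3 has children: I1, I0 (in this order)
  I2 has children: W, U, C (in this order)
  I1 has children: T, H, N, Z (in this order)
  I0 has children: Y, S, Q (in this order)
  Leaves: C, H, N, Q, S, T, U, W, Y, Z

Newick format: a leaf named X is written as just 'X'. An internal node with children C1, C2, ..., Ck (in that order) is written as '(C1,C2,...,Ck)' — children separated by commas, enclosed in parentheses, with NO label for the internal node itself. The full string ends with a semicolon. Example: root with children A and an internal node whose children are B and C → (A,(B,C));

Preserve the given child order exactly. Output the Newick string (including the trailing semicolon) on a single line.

internal I4 with children ['I3', 'I2']
  internal I3 with children ['I1', 'I0']
    internal I1 with children ['T', 'H', 'N', 'Z']
      leaf 'T' → 'T'
      leaf 'H' → 'H'
      leaf 'N' → 'N'
      leaf 'Z' → 'Z'
    → '(T,H,N,Z)'
    internal I0 with children ['Y', 'S', 'Q']
      leaf 'Y' → 'Y'
      leaf 'S' → 'S'
      leaf 'Q' → 'Q'
    → '(Y,S,Q)'
  → '((T,H,N,Z),(Y,S,Q))'
  internal I2 with children ['W', 'U', 'C']
    leaf 'W' → 'W'
    leaf 'U' → 'U'
    leaf 'C' → 'C'
  → '(W,U,C)'
→ '(((T,H,N,Z),(Y,S,Q)),(W,U,C))'
Final: (((T,H,N,Z),(Y,S,Q)),(W,U,C));

Answer: (((T,H,N,Z),(Y,S,Q)),(W,U,C));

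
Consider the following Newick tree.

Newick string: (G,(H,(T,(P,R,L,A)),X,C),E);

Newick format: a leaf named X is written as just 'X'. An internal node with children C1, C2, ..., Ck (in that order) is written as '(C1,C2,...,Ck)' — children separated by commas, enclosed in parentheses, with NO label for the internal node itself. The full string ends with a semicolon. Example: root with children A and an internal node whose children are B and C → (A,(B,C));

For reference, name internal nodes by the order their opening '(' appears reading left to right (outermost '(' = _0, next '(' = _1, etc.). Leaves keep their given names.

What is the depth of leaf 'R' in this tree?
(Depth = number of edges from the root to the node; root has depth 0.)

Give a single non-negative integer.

Newick: (G,(H,(T,(P,R,L,A)),X,C),E);
Naming internals by '(' encounter order: outermost '(' = _0, next = _1, ...
Query node: R
Path from root: _0 -> _1 -> _2 -> _3 -> R
Depth of R: 4 (number of edges from root)

Answer: 4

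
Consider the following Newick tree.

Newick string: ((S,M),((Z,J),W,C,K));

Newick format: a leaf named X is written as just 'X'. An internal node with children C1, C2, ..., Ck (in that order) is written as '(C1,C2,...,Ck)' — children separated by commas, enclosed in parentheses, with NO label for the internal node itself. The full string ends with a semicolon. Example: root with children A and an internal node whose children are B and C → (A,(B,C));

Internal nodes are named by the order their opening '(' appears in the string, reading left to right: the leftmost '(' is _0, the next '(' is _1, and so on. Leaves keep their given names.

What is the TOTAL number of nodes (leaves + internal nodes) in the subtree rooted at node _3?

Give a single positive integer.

Newick: ((S,M),((Z,J),W,C,K));
Locate _3: it is the '(' at position 8 (the 4th '(' reading left to right).
Query: subtree rooted at _3
_3: subtree_size = 1 + 2
  Z: subtree_size = 1 + 0
  J: subtree_size = 1 + 0
Total subtree size of _3: 3

Answer: 3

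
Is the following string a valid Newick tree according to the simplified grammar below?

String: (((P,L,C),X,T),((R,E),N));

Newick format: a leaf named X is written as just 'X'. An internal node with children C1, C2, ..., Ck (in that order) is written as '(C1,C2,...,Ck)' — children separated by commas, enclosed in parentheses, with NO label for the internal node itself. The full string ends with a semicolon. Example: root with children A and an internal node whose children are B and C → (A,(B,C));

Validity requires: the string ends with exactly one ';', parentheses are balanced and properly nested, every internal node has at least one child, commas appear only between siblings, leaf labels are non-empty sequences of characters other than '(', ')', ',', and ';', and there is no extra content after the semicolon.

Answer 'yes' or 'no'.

Input: (((P,L,C),X,T),((R,E),N));
Paren balance: 5 '(' vs 5 ')' OK
Ends with single ';': True
Full parse: OK
Valid: True

Answer: yes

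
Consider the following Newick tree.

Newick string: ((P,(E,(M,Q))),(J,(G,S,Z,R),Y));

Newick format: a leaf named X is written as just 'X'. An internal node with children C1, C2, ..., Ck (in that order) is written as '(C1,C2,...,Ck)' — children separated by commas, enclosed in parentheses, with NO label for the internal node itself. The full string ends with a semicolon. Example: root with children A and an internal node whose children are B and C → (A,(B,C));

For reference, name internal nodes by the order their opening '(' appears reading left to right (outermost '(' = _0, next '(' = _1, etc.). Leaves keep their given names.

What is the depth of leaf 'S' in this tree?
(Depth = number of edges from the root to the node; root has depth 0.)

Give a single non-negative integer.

Answer: 3

Derivation:
Newick: ((P,(E,(M,Q))),(J,(G,S,Z,R),Y));
Naming internals by '(' encounter order: outermost '(' = _0, next = _1, ...
Query node: S
Path from root: _0 -> _4 -> _5 -> S
Depth of S: 3 (number of edges from root)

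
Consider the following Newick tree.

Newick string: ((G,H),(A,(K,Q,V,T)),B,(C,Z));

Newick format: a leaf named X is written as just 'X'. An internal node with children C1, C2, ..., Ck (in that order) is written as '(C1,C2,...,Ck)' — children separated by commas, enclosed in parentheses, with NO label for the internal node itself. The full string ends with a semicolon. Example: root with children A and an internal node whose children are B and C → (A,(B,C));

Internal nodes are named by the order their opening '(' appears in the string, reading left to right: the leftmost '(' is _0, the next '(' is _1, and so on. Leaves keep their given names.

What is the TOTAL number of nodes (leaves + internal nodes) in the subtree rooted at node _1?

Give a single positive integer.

Answer: 3

Derivation:
Newick: ((G,H),(A,(K,Q,V,T)),B,(C,Z));
Locate _1: it is the '(' at position 1 (the 2nd '(' reading left to right).
Query: subtree rooted at _1
_1: subtree_size = 1 + 2
  G: subtree_size = 1 + 0
  H: subtree_size = 1 + 0
Total subtree size of _1: 3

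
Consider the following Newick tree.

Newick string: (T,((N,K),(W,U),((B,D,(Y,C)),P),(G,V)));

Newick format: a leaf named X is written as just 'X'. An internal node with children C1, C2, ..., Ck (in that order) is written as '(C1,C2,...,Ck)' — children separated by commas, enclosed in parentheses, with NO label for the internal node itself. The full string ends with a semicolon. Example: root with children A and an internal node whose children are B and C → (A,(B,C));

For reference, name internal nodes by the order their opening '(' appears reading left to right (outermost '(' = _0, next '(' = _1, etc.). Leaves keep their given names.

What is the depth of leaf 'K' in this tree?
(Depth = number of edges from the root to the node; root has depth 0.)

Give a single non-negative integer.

Newick: (T,((N,K),(W,U),((B,D,(Y,C)),P),(G,V)));
Naming internals by '(' encounter order: outermost '(' = _0, next = _1, ...
Query node: K
Path from root: _0 -> _1 -> _2 -> K
Depth of K: 3 (number of edges from root)

Answer: 3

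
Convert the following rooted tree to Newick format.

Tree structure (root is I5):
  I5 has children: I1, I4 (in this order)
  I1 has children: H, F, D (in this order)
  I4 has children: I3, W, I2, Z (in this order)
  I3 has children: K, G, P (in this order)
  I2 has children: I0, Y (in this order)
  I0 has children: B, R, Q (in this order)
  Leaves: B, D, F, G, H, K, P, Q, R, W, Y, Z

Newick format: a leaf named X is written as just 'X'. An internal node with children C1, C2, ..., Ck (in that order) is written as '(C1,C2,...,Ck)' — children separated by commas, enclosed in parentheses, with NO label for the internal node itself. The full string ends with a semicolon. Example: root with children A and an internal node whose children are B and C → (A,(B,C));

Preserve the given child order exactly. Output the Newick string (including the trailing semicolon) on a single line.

internal I5 with children ['I1', 'I4']
  internal I1 with children ['H', 'F', 'D']
    leaf 'H' → 'H'
    leaf 'F' → 'F'
    leaf 'D' → 'D'
  → '(H,F,D)'
  internal I4 with children ['I3', 'W', 'I2', 'Z']
    internal I3 with children ['K', 'G', 'P']
      leaf 'K' → 'K'
      leaf 'G' → 'G'
      leaf 'P' → 'P'
    → '(K,G,P)'
    leaf 'W' → 'W'
    internal I2 with children ['I0', 'Y']
      internal I0 with children ['B', 'R', 'Q']
        leaf 'B' → 'B'
        leaf 'R' → 'R'
        leaf 'Q' → 'Q'
      → '(B,R,Q)'
      leaf 'Y' → 'Y'
    → '((B,R,Q),Y)'
    leaf 'Z' → 'Z'
  → '((K,G,P),W,((B,R,Q),Y),Z)'
→ '((H,F,D),((K,G,P),W,((B,R,Q),Y),Z))'
Final: ((H,F,D),((K,G,P),W,((B,R,Q),Y),Z));

Answer: ((H,F,D),((K,G,P),W,((B,R,Q),Y),Z));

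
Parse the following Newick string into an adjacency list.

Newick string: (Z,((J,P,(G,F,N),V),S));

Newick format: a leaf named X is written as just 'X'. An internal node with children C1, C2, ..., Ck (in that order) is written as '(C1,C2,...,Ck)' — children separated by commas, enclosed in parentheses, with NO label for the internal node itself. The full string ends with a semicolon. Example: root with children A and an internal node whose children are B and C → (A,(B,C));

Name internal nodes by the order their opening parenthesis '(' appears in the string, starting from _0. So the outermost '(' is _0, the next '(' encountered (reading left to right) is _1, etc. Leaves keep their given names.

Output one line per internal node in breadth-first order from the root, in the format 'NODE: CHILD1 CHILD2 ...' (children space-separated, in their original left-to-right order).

Input: (Z,((J,P,(G,F,N),V),S));
Scanning left-to-right, naming '(' by encounter order:
  pos 0: '(' -> open internal node _0 (depth 1)
  pos 3: '(' -> open internal node _1 (depth 2)
  pos 4: '(' -> open internal node _2 (depth 3)
  pos 9: '(' -> open internal node _3 (depth 4)
  pos 15: ')' -> close internal node _3 (now at depth 3)
  pos 18: ')' -> close internal node _2 (now at depth 2)
  pos 21: ')' -> close internal node _1 (now at depth 1)
  pos 22: ')' -> close internal node _0 (now at depth 0)
Total internal nodes: 4
BFS adjacency from root:
  _0: Z _1
  _1: _2 S
  _2: J P _3 V
  _3: G F N

Answer: _0: Z _1
_1: _2 S
_2: J P _3 V
_3: G F N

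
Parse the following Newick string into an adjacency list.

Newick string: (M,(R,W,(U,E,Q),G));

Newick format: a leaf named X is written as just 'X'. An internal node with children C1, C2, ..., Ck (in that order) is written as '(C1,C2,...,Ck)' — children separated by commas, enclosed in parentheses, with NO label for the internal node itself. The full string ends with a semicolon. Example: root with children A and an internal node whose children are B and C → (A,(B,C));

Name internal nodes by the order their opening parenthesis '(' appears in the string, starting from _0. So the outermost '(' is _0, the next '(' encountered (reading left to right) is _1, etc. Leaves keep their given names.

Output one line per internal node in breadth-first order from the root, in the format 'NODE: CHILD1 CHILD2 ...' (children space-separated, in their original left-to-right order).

Input: (M,(R,W,(U,E,Q),G));
Scanning left-to-right, naming '(' by encounter order:
  pos 0: '(' -> open internal node _0 (depth 1)
  pos 3: '(' -> open internal node _1 (depth 2)
  pos 8: '(' -> open internal node _2 (depth 3)
  pos 14: ')' -> close internal node _2 (now at depth 2)
  pos 17: ')' -> close internal node _1 (now at depth 1)
  pos 18: ')' -> close internal node _0 (now at depth 0)
Total internal nodes: 3
BFS adjacency from root:
  _0: M _1
  _1: R W _2 G
  _2: U E Q

Answer: _0: M _1
_1: R W _2 G
_2: U E Q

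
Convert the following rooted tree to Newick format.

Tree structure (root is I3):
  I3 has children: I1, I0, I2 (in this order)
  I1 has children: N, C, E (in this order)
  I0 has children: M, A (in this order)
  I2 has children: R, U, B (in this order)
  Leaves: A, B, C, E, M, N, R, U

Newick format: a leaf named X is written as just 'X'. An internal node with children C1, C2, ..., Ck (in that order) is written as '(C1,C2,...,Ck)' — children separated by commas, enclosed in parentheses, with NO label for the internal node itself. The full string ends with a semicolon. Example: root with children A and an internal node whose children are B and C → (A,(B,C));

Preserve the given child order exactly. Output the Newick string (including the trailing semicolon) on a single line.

Answer: ((N,C,E),(M,A),(R,U,B));

Derivation:
internal I3 with children ['I1', 'I0', 'I2']
  internal I1 with children ['N', 'C', 'E']
    leaf 'N' → 'N'
    leaf 'C' → 'C'
    leaf 'E' → 'E'
  → '(N,C,E)'
  internal I0 with children ['M', 'A']
    leaf 'M' → 'M'
    leaf 'A' → 'A'
  → '(M,A)'
  internal I2 with children ['R', 'U', 'B']
    leaf 'R' → 'R'
    leaf 'U' → 'U'
    leaf 'B' → 'B'
  → '(R,U,B)'
→ '((N,C,E),(M,A),(R,U,B))'
Final: ((N,C,E),(M,A),(R,U,B));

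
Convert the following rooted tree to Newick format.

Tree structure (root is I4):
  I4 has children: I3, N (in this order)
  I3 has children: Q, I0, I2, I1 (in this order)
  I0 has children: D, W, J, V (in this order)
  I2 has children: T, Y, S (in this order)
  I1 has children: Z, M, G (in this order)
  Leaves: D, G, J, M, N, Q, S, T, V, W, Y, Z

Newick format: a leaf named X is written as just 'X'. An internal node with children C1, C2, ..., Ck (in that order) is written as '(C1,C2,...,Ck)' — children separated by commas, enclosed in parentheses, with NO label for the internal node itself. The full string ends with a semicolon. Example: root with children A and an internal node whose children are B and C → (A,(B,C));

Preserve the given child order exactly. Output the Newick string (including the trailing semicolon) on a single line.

Answer: ((Q,(D,W,J,V),(T,Y,S),(Z,M,G)),N);

Derivation:
internal I4 with children ['I3', 'N']
  internal I3 with children ['Q', 'I0', 'I2', 'I1']
    leaf 'Q' → 'Q'
    internal I0 with children ['D', 'W', 'J', 'V']
      leaf 'D' → 'D'
      leaf 'W' → 'W'
      leaf 'J' → 'J'
      leaf 'V' → 'V'
    → '(D,W,J,V)'
    internal I2 with children ['T', 'Y', 'S']
      leaf 'T' → 'T'
      leaf 'Y' → 'Y'
      leaf 'S' → 'S'
    → '(T,Y,S)'
    internal I1 with children ['Z', 'M', 'G']
      leaf 'Z' → 'Z'
      leaf 'M' → 'M'
      leaf 'G' → 'G'
    → '(Z,M,G)'
  → '(Q,(D,W,J,V),(T,Y,S),(Z,M,G))'
  leaf 'N' → 'N'
→ '((Q,(D,W,J,V),(T,Y,S),(Z,M,G)),N)'
Final: ((Q,(D,W,J,V),(T,Y,S),(Z,M,G)),N);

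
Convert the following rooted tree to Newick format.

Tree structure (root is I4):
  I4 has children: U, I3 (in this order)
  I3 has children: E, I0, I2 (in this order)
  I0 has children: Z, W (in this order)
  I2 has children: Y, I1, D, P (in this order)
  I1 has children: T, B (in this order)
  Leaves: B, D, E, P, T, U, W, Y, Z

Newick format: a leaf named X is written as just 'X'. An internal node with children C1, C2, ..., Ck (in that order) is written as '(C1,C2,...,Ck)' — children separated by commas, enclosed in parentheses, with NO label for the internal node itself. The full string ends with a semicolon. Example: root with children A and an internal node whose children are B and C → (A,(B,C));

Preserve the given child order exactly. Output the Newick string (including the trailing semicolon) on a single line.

internal I4 with children ['U', 'I3']
  leaf 'U' → 'U'
  internal I3 with children ['E', 'I0', 'I2']
    leaf 'E' → 'E'
    internal I0 with children ['Z', 'W']
      leaf 'Z' → 'Z'
      leaf 'W' → 'W'
    → '(Z,W)'
    internal I2 with children ['Y', 'I1', 'D', 'P']
      leaf 'Y' → 'Y'
      internal I1 with children ['T', 'B']
        leaf 'T' → 'T'
        leaf 'B' → 'B'
      → '(T,B)'
      leaf 'D' → 'D'
      leaf 'P' → 'P'
    → '(Y,(T,B),D,P)'
  → '(E,(Z,W),(Y,(T,B),D,P))'
→ '(U,(E,(Z,W),(Y,(T,B),D,P)))'
Final: (U,(E,(Z,W),(Y,(T,B),D,P)));

Answer: (U,(E,(Z,W),(Y,(T,B),D,P)));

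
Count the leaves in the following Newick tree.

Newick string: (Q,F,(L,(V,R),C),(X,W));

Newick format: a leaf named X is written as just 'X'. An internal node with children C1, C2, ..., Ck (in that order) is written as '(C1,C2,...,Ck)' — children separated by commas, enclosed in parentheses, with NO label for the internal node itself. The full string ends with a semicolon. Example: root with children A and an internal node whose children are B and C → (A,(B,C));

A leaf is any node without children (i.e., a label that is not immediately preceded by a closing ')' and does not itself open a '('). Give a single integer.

Answer: 8

Derivation:
Newick: (Q,F,(L,(V,R),C),(X,W));
Scan left-to-right; a leaf is any maximal label run not followed by '(':
  pos 1: leaf 'Q' → count = 1
  pos 3: leaf 'F' → count = 2
  pos 6: leaf 'L' → count = 3
  pos 9: leaf 'V' → count = 4
  pos 11: leaf 'R' → count = 5
  pos 14: leaf 'C' → count = 6
  pos 18: leaf 'X' → count = 7
  pos 20: leaf 'W' → count = 8
Total leaves: 8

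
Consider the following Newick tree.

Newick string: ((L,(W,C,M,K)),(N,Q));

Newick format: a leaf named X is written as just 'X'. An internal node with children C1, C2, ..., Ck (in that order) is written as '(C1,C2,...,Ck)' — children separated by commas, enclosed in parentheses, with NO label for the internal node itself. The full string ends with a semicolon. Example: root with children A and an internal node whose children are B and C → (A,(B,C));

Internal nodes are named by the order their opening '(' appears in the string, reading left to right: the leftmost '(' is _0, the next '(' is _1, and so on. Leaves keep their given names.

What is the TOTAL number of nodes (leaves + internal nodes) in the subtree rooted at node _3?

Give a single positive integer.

Newick: ((L,(W,C,M,K)),(N,Q));
Locate _3: it is the '(' at position 15 (the 4th '(' reading left to right).
Query: subtree rooted at _3
_3: subtree_size = 1 + 2
  N: subtree_size = 1 + 0
  Q: subtree_size = 1 + 0
Total subtree size of _3: 3

Answer: 3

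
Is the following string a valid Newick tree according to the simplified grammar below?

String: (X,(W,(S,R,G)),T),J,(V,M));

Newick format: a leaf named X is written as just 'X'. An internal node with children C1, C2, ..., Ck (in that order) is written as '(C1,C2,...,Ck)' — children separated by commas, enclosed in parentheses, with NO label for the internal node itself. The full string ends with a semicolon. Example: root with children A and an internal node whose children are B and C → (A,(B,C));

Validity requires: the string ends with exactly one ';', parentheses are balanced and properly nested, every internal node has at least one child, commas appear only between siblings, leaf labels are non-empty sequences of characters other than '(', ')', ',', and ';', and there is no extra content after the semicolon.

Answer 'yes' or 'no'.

Answer: no

Derivation:
Input: (X,(W,(S,R,G)),T),J,(V,M));
Paren balance: 4 '(' vs 5 ')' MISMATCH
Ends with single ';': True
Full parse: FAILS (extra content after tree at pos 17)
Valid: False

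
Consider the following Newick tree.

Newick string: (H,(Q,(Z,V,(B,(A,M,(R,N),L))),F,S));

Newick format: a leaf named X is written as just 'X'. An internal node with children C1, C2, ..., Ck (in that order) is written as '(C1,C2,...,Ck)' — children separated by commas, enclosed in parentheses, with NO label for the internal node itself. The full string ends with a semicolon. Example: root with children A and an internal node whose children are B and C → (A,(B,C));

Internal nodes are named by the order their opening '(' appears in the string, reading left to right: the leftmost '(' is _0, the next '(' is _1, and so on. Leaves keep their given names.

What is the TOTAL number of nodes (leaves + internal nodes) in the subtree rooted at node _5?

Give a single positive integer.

Newick: (H,(Q,(Z,V,(B,(A,M,(R,N),L))),F,S));
Locate _5: it is the '(' at position 19 (the 6th '(' reading left to right).
Query: subtree rooted at _5
_5: subtree_size = 1 + 2
  R: subtree_size = 1 + 0
  N: subtree_size = 1 + 0
Total subtree size of _5: 3

Answer: 3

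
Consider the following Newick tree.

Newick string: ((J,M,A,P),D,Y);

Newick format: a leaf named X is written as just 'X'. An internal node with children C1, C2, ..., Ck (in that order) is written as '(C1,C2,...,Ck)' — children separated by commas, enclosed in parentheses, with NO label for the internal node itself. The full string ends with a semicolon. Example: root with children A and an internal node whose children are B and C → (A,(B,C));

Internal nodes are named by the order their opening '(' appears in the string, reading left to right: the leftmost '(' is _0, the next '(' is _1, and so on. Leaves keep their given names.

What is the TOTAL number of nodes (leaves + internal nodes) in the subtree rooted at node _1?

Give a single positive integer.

Answer: 5

Derivation:
Newick: ((J,M,A,P),D,Y);
Locate _1: it is the '(' at position 1 (the 2nd '(' reading left to right).
Query: subtree rooted at _1
_1: subtree_size = 1 + 4
  J: subtree_size = 1 + 0
  M: subtree_size = 1 + 0
  A: subtree_size = 1 + 0
  P: subtree_size = 1 + 0
Total subtree size of _1: 5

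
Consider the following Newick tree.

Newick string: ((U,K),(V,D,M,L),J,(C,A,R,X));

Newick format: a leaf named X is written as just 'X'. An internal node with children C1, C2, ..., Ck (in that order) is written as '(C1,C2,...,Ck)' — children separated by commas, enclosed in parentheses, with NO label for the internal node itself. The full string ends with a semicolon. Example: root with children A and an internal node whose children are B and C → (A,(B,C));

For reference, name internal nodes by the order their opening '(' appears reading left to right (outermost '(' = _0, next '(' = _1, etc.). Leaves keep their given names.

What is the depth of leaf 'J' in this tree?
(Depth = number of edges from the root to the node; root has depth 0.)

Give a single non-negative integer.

Newick: ((U,K),(V,D,M,L),J,(C,A,R,X));
Naming internals by '(' encounter order: outermost '(' = _0, next = _1, ...
Query node: J
Path from root: _0 -> J
Depth of J: 1 (number of edges from root)

Answer: 1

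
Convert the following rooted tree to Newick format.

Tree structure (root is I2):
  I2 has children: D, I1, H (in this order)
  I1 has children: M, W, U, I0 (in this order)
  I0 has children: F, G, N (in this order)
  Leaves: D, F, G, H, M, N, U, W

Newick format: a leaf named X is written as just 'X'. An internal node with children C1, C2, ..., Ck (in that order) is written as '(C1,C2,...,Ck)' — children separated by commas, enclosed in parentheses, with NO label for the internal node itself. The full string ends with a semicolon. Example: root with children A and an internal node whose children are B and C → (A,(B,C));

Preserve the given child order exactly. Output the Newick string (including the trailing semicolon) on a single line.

Answer: (D,(M,W,U,(F,G,N)),H);

Derivation:
internal I2 with children ['D', 'I1', 'H']
  leaf 'D' → 'D'
  internal I1 with children ['M', 'W', 'U', 'I0']
    leaf 'M' → 'M'
    leaf 'W' → 'W'
    leaf 'U' → 'U'
    internal I0 with children ['F', 'G', 'N']
      leaf 'F' → 'F'
      leaf 'G' → 'G'
      leaf 'N' → 'N'
    → '(F,G,N)'
  → '(M,W,U,(F,G,N))'
  leaf 'H' → 'H'
→ '(D,(M,W,U,(F,G,N)),H)'
Final: (D,(M,W,U,(F,G,N)),H);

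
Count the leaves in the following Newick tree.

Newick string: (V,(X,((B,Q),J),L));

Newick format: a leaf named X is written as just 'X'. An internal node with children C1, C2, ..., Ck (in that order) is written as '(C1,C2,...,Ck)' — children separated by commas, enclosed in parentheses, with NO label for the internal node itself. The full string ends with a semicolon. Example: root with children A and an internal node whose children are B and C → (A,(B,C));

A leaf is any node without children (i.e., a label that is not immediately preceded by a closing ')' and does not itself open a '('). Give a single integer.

Newick: (V,(X,((B,Q),J),L));
Scan left-to-right; a leaf is any maximal label run not followed by '(':
  pos 1: leaf 'V' → count = 1
  pos 4: leaf 'X' → count = 2
  pos 8: leaf 'B' → count = 3
  pos 10: leaf 'Q' → count = 4
  pos 13: leaf 'J' → count = 5
  pos 16: leaf 'L' → count = 6
Total leaves: 6

Answer: 6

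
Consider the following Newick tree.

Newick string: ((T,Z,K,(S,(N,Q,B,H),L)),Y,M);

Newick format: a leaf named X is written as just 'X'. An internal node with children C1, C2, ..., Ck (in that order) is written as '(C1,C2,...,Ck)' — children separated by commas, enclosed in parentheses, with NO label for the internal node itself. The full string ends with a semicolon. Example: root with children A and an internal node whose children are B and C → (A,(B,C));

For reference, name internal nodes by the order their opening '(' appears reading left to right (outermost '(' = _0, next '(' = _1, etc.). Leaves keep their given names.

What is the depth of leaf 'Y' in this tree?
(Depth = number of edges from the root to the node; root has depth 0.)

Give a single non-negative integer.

Answer: 1

Derivation:
Newick: ((T,Z,K,(S,(N,Q,B,H),L)),Y,M);
Naming internals by '(' encounter order: outermost '(' = _0, next = _1, ...
Query node: Y
Path from root: _0 -> Y
Depth of Y: 1 (number of edges from root)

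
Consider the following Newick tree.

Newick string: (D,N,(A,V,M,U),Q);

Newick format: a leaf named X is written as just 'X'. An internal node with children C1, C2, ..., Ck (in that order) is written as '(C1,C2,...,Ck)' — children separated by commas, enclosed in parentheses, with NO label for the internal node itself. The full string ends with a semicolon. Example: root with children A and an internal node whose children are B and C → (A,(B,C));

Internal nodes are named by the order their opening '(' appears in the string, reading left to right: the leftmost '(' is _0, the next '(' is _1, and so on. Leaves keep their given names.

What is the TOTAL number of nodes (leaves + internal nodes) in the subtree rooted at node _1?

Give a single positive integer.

Newick: (D,N,(A,V,M,U),Q);
Locate _1: it is the '(' at position 5 (the 2nd '(' reading left to right).
Query: subtree rooted at _1
_1: subtree_size = 1 + 4
  A: subtree_size = 1 + 0
  V: subtree_size = 1 + 0
  M: subtree_size = 1 + 0
  U: subtree_size = 1 + 0
Total subtree size of _1: 5

Answer: 5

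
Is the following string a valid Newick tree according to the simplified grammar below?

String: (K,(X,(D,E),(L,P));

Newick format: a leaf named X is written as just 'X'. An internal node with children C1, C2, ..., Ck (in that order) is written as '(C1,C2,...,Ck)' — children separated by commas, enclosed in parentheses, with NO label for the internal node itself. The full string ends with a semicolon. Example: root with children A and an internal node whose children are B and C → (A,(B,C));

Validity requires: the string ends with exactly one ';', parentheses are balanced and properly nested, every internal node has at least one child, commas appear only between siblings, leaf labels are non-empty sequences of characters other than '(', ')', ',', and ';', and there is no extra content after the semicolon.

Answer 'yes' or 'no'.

Input: (K,(X,(D,E),(L,P));
Paren balance: 4 '(' vs 3 ')' MISMATCH
Ends with single ';': True
Full parse: FAILS (expected , or ) at pos 18)
Valid: False

Answer: no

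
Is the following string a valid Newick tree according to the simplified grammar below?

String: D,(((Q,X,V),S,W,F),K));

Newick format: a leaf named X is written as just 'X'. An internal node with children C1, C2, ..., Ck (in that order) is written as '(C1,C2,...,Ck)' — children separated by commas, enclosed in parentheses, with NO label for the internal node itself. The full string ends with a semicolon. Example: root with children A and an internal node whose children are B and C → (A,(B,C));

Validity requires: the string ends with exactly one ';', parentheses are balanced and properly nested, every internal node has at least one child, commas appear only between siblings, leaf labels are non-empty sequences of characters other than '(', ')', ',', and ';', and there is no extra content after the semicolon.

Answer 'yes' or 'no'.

Input: D,(((Q,X,V),S,W,F),K));
Paren balance: 3 '(' vs 4 ')' MISMATCH
Ends with single ';': True
Full parse: FAILS (extra content after tree at pos 1)
Valid: False

Answer: no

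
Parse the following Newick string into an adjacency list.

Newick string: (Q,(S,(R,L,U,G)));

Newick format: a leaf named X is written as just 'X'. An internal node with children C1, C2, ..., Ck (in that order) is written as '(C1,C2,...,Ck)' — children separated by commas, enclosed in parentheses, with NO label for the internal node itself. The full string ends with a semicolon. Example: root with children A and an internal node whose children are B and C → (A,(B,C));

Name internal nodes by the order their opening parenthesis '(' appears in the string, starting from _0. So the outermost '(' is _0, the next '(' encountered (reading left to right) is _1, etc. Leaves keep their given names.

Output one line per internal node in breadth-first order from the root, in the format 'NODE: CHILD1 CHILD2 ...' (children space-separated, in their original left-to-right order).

Answer: _0: Q _1
_1: S _2
_2: R L U G

Derivation:
Input: (Q,(S,(R,L,U,G)));
Scanning left-to-right, naming '(' by encounter order:
  pos 0: '(' -> open internal node _0 (depth 1)
  pos 3: '(' -> open internal node _1 (depth 2)
  pos 6: '(' -> open internal node _2 (depth 3)
  pos 14: ')' -> close internal node _2 (now at depth 2)
  pos 15: ')' -> close internal node _1 (now at depth 1)
  pos 16: ')' -> close internal node _0 (now at depth 0)
Total internal nodes: 3
BFS adjacency from root:
  _0: Q _1
  _1: S _2
  _2: R L U G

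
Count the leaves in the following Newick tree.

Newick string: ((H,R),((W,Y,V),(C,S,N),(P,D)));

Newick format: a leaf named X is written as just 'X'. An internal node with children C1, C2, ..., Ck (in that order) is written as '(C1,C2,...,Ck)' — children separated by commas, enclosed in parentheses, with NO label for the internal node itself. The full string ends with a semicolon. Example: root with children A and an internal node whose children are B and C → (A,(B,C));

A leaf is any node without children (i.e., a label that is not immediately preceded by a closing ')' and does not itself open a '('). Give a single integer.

Newick: ((H,R),((W,Y,V),(C,S,N),(P,D)));
Scan left-to-right; a leaf is any maximal label run not followed by '(':
  pos 2: leaf 'H' → count = 1
  pos 4: leaf 'R' → count = 2
  pos 9: leaf 'W' → count = 3
  pos 11: leaf 'Y' → count = 4
  pos 13: leaf 'V' → count = 5
  pos 17: leaf 'C' → count = 6
  pos 19: leaf 'S' → count = 7
  pos 21: leaf 'N' → count = 8
  pos 25: leaf 'P' → count = 9
  pos 27: leaf 'D' → count = 10
Total leaves: 10

Answer: 10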